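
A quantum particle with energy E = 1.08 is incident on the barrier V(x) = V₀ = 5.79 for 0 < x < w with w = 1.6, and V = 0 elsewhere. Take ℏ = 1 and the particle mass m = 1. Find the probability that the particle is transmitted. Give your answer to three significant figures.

Since E < V₀ the interior solution is evanescent with decay constant κ = √(2m(V₀ − E))/ℏ = 3.069.
κw = 4.911, sinh(κw) = 67.87.
Matching ψ, ψ′ at both faces gives T = [1 + V₀² sinh²(κw) / (4E(V₀ − E))]⁻¹ = 1/7589 = 0.000132.

T = 0.000132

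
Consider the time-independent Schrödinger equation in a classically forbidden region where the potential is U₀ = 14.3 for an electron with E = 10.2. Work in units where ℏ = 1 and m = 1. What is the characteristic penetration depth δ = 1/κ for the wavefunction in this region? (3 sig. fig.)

δ = 0.349

Since E < U₀ the TISE in this region is ψ'' = κ²ψ with κ = √(2m(U₀ − E))/ℏ.
κ = √(2 × 1 × 4.1) = 2.864. The penetration depth is δ = 1/κ = 0.349.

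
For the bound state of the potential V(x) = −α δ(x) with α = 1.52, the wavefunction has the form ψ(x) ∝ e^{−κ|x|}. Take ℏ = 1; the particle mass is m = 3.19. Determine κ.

κ = 4.85

Integrate −(ℏ²/2m)ψ'' − αδ(x)ψ = Eψ from −ε to +ε: the ψ'' term gives ψ'(0⁺) − ψ'(0⁻) and the δ term gives −(2mα/ℏ²)ψ(0).
With ψ ∝ e^{−κ|x|} this yields −2κ = −2mα/ℏ², so κ = mα/ℏ² = 4.849.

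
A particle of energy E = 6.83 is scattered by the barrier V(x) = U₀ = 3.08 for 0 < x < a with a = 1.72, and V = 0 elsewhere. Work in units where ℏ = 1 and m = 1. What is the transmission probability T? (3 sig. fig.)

E > U₀: inside the barrier k₂ = √(2m(E − U₀))/ℏ = 2.739, k₂a = 4.710.
Matching at both interfaces gives T⁻¹ = 1 + U₀² sin²(k₂a) / [4E(E − U₀)] = 1.093, hence T = 0.915.

T = 0.915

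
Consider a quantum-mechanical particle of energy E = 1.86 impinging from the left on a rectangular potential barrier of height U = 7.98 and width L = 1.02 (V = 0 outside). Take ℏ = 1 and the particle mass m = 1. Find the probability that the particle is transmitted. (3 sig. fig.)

T = 0.00227

E < U: inside the barrier ψ ∝ e^{±κx} with κ = √(2m(U − E))/ℏ = 3.499.
κL = 3.569, sinh(κL) = 17.72.
The exact tunnelling result is T⁻¹ = 1 + U² sinh²(κL) / [4E(U − E)] = 440.1, so T = 0.00227.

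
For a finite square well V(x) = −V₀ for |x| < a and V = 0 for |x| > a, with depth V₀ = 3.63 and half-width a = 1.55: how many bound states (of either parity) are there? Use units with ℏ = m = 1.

The dimensionless depth is z₀ = a√(2mV₀)/ℏ = 1.55 × √(7.260) = 4.176.
The even/odd transcendental equations gain one root per π/2 in z₀, giving N = 1 + ⌊2z₀/π⌋ = 1 + ⌊2.659⌋ = 3.

N = 3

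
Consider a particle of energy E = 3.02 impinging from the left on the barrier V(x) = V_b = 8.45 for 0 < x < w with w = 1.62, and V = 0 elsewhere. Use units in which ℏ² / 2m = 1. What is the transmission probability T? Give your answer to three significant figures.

Since E < V_b the interior solution is evanescent with decay constant κ = √(2m(V_b − E))/ℏ = 2.330.
κw = 3.775, sinh(κw) = 21.79.
The exact tunnelling result is T⁻¹ = 1 + V_b² sinh²(κw) / [4E(V_b − E)] = 517.7, so T = 0.00193.

T = 0.00193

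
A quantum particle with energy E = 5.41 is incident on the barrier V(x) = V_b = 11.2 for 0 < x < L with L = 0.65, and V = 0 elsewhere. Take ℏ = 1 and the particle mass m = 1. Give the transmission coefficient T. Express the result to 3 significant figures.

Since E < V_b the interior solution is evanescent with decay constant κ = √(2m(V_b − E))/ℏ = 3.403.
κL = 2.212, sinh(κL) = 4.512.
Matching ψ, ψ′ at both faces gives T = [1 + V_b² sinh²(κL) / (4E(V_b − E))]⁻¹ = 1/21.38 = 0.0468.

T = 0.0468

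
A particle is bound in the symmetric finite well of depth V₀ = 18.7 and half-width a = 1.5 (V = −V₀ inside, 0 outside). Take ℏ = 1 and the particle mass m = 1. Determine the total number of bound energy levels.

N = 6

The dimensionless depth is z₀ = a√(2mV₀)/ℏ = 1.5 × √(37.40) = 9.173.
A new bound state (alternating even/odd) appears each time z₀ passes a multiple of π/2, so N = ⌊2z₀/π⌋ + 1 = ⌊5.840⌋ + 1 = 6.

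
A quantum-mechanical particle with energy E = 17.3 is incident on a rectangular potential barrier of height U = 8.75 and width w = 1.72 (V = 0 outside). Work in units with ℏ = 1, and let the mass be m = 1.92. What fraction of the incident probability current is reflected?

E > U: inside the barrier k₂ = √(2m(E − U))/ℏ = 5.730, k₂w = 9.855.
T = [1 + U² sin²(k₂w) / (4E(E − U))]⁻¹ = 1/1.023 = 0.978.
R = 1 − T = 0.0221.

R = 0.0221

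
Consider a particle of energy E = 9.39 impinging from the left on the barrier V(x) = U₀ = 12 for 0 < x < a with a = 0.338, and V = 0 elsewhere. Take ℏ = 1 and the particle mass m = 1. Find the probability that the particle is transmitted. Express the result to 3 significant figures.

Since E < U₀ the interior solution is evanescent with decay constant κ = √(2m(U₀ − E))/ℏ = 2.285.
κa = 0.7722, sinh(κa) = 0.8513.
The exact tunnelling result is T⁻¹ = 1 + U₀² sinh²(κa) / [4E(U₀ − E)] = 2.065, so T = 0.484.

T = 0.484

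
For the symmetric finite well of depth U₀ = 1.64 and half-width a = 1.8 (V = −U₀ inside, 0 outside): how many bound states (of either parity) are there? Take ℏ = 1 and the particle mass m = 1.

Define the well-strength parameter z₀ = (a/ℏ)√(2mU₀) = 1.8 × √(2·1·1.64) = 3.260.
The even/odd transcendental equations gain one root per π/2 in z₀, giving N = 1 + ⌊2z₀/π⌋ = 1 + ⌊2.075⌋ = 3.

N = 3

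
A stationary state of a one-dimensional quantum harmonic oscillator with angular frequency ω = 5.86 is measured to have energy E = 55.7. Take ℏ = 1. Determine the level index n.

Invert E_n = (n + ½)ℏω: n = E/ℏω − ½ = 9.005, so n = 9.

n = 9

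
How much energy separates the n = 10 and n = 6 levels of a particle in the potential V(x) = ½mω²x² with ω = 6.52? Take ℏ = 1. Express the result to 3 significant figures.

E_n = ℏω(n + ½), so ΔE = (10 − 6) ℏω = 4 × 6.52 = 26.08.

ΔE = 26.1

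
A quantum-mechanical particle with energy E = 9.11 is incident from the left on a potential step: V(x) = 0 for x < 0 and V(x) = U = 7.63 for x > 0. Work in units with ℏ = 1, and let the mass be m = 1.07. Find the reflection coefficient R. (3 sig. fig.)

On each side the TISE gives plane waves with k = √(2m(E − V))/ℏ: k₁ = √(2·1.07·9.11) = 4.415, k₂ = √(2·1.07·1.48) = 1.780.
Matching ψ and ψ′ at x = 0 gives r = (k₁ − k₂)/(k₁ + k₂), so R = r² = 0.1810 and T = 1 − R = 0.8190.

R = 0.181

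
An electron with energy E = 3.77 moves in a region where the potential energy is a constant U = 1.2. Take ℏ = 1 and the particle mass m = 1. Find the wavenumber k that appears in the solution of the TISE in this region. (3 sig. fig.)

With E > U the solution is oscillatory, ψ ∝ e^{±ikx} with k = √(2m(E − U))/ℏ.
k = √(2 × 1 × 2.57) = 2.267.

k = 2.27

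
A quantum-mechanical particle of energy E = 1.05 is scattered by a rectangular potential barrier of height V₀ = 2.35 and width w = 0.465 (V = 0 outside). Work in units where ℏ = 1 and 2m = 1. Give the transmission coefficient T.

T = 0.762

E < V₀: inside the barrier ψ ∝ e^{±κx} with κ = √(2m(V₀ − E))/ℏ = 1.140.
κw = 0.5302, sinh(κw) = 0.5554.
The exact tunnelling result is T⁻¹ = 1 + V₀² sinh²(κw) / [4E(V₀ − E)] = 1.312, so T = 0.762.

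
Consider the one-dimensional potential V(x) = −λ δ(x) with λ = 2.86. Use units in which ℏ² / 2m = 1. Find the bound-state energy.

E = -2.04

For x ≠ 0 the bound state is ψ ∝ e^{−κ|x|}; integrating the TISE across the delta gives the cusp condition 2κ = 2mλ/ℏ², so κ = 1.430.
Then E = −ℏ²κ²/(2m) = −mλ²/(2ℏ²) = -2.045.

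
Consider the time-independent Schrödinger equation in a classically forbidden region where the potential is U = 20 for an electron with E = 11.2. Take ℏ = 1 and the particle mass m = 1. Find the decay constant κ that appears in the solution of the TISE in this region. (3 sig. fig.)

Since E < U the TISE in this region is ψ'' = κ²ψ with κ = √(2m(U − E))/ℏ.
κ = √(2 × 1 × 8.8) = 4.195.

κ = 4.20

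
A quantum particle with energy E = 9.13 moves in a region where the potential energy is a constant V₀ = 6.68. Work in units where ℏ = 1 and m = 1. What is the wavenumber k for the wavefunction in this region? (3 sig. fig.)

k = 2.21

With E > V₀ the solution is oscillatory, ψ ∝ e^{±ikx} with k = √(2m(E − V₀))/ℏ.
k = √(2 × 1 × 2.45) = 2.214.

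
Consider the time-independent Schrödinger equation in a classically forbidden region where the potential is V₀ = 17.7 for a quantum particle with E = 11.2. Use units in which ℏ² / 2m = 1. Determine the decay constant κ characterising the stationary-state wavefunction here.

κ = 2.55

Since E < V₀ the TISE in this region is ψ'' = κ²ψ with κ = √(2m(V₀ − E))/ℏ.
κ = √(2 × 0.5 × 6.5) = 2.550.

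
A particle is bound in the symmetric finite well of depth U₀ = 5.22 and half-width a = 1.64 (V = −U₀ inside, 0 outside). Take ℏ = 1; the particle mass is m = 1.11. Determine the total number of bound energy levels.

N = 4

Define the well-strength parameter z₀ = (a/ℏ)√(2mU₀) = 1.64 × √(2·1.11·5.22) = 5.583.
A new bound state (alternating even/odd) appears each time z₀ passes a multiple of π/2, so N = ⌊2z₀/π⌋ + 1 = ⌊3.554⌋ + 1 = 4.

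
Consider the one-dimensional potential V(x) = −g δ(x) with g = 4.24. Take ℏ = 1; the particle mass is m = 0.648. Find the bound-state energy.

E = -5.82

For x ≠ 0 the bound state is ψ ∝ e^{−κ|x|}; integrating the TISE across the delta gives the cusp condition 2κ = 2mg/ℏ², so κ = 2.748.
Then E = −ℏ²κ²/(2m) = −mg²/(2ℏ²) = -5.825.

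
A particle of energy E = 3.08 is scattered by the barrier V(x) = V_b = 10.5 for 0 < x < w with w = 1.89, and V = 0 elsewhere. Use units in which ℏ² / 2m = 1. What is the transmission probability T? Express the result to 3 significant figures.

T = 0.000112

Since E < V_b the interior solution is evanescent with decay constant κ = √(2m(V_b − E))/ℏ = 2.724.
κw = 5.148, sinh(κw) = 86.07.
Matching ψ, ψ′ at both faces gives T = [1 + V_b² sinh²(κw) / (4E(V_b − E))]⁻¹ = 1/8935 = 0.000112.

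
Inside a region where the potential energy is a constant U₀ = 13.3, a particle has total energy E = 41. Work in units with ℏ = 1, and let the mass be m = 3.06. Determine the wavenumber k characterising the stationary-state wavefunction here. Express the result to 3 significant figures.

k = 13.0

With E > U₀ the solution is oscillatory, ψ ∝ e^{±ikx} with k = √(2m(E − U₀))/ℏ.
k = √(2 × 3.06 × 27.7) = 13.02.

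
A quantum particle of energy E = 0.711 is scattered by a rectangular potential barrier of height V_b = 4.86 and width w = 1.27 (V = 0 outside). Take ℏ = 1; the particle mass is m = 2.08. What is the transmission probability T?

Since E < V_b the interior solution is evanescent with decay constant κ = √(2m(V_b − E))/ℏ = 4.154.
κw = 5.276, sinh(κw) = 97.81.
The exact tunnelling result is T⁻¹ = 1 + V_b² sinh²(κw) / [4E(V_b − E)] = 19150, so T = 0.0000522.

T = 0.0000522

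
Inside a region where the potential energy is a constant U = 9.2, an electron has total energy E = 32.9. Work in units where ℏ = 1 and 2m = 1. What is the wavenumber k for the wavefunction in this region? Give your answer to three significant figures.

With E > U the solution is oscillatory, ψ ∝ e^{±ikx} with k = √(2m(E − U))/ℏ.
k = √(2 × 0.5 × 23.7) = 4.868.

k = 4.87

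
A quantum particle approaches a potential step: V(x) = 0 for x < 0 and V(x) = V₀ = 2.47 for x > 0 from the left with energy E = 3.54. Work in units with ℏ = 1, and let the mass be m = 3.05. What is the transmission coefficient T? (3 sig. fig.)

On each side the TISE gives plane waves with k = √(2m(E − V))/ℏ: k₁ = √(2·3.05·3.54) = 4.647, k₂ = √(2·3.05·1.07) = 2.555.
Continuity of ψ and ψ′ at the step yields the reflection amplitude r = (k₁ − k₂)/(k₁ + k₂) = 0.2905; thus R = |r|² = 0.08439, T = 0.9156.

T = 0.916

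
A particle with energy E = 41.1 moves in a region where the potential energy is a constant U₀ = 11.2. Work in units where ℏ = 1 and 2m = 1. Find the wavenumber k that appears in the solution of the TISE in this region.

k = 5.47

With E > U₀ the solution is oscillatory, ψ ∝ e^{±ikx} with k = √(2m(E − U₀))/ℏ.
k = √(2 × 0.5 × 29.9) = 5.468.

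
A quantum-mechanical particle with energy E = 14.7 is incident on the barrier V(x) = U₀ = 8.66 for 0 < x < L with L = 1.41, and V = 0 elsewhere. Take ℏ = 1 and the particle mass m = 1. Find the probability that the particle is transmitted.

T = 0.831

Above the barrier the interior wavenumber is k₂ = √(2m(E − U₀))/ℏ = 3.476, giving phase k₂L = 4.901.
T = [1 + U₀² sin²(k₂L) / (4E(E − U₀))]⁻¹ = 1/1.204 = 0.831.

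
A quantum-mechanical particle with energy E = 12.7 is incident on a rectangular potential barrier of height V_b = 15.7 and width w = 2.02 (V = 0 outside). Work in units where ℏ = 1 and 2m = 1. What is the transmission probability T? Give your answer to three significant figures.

Since E < V_b the interior solution is evanescent with decay constant κ = √(2m(V_b − E))/ℏ = 1.732.
κw = 3.499, sinh(κw) = 16.52.
Matching ψ, ψ′ at both faces gives T = [1 + V_b² sinh²(κw) / (4E(V_b − E))]⁻¹ = 1/442.5 = 0.00226.

T = 0.00226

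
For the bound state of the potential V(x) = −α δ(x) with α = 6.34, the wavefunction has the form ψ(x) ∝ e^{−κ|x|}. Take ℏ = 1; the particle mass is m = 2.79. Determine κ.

κ = 17.7

Integrate −(ℏ²/2m)ψ'' − αδ(x)ψ = Eψ from −ε to +ε: the ψ'' term gives ψ'(0⁺) − ψ'(0⁻) and the δ term gives −(2mα/ℏ²)ψ(0).
With ψ ∝ e^{−κ|x|} this yields −2κ = −2mα/ℏ², so κ = mα/ℏ² = 17.69.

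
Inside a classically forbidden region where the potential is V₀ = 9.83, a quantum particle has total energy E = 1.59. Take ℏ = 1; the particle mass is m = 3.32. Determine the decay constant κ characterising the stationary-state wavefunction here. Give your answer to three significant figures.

Since E < V₀ the TISE in this region is ψ'' = κ²ψ with κ = √(2m(V₀ − E))/ℏ.
κ = √(2 × 3.32 × 8.24) = 7.397.

κ = 7.40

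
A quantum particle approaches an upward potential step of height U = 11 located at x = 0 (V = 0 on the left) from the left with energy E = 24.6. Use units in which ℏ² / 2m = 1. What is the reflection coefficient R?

R = 0.0216

On each side the TISE gives plane waves with k = √(2m(E − V))/ℏ: k₁ = √(2·½·24.6) = 4.960, k₂ = √(2·½·13.6) = 3.688.
Continuity of ψ and ψ′ at the step yields the reflection amplitude r = (k₁ − k₂)/(k₁ + k₂) = 0.1471; thus R = |r|² = 0.02164, T = 0.9784.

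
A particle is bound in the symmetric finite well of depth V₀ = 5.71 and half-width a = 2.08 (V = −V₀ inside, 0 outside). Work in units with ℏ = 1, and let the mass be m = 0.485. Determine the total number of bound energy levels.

N = 4

The dimensionless depth is z₀ = a√(2mV₀)/ℏ = 2.08 × √(5.539) = 4.895.
A new bound state (alternating even/odd) appears each time z₀ passes a multiple of π/2, so N = ⌊2z₀/π⌋ + 1 = ⌊3.116⌋ + 1 = 4.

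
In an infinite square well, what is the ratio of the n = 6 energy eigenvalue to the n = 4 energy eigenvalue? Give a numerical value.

E_n = n²π²ℏ²/(2mL²) so the ratio is n₂²/n₁² = 36/16 = 2.25.

2.25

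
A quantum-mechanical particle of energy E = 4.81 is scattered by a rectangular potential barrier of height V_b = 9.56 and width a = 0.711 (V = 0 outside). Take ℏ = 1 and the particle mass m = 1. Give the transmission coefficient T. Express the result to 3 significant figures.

E < V_b: inside the barrier ψ ∝ e^{±κx} with κ = √(2m(V_b − E))/ℏ = 3.082.
κa = 2.191, sinh(κa) = 4.418.
Matching ψ, ψ′ at both faces gives T = [1 + V_b² sinh²(κa) / (4E(V_b − E))]⁻¹ = 1/20.52 = 0.0487.

T = 0.0487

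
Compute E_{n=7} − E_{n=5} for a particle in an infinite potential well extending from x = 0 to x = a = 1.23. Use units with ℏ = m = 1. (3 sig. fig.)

E_n = n²π²ℏ²/(2ma²), so ΔE = (7² − 5²) π²ℏ²/(2ma²).
ΔE = 24 × π² / (2 × 1 × 1.23²) = 78.28.

ΔE = 78.3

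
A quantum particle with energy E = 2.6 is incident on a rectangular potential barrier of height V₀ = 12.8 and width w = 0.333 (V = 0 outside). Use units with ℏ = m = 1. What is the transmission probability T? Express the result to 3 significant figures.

T = 0.124

Since E < V₀ the interior solution is evanescent with decay constant κ = √(2m(V₀ − E))/ℏ = 4.517.
κw = 1.504, sinh(κw) = 2.139.
Matching ψ, ψ′ at both faces gives T = [1 + V₀² sinh²(κw) / (4E(V₀ − E))]⁻¹ = 1/8.065 = 0.124.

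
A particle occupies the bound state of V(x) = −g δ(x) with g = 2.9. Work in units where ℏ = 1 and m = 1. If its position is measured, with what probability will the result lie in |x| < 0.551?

P = 0.959

The normalised bound state is ψ = √κ e^{−κ|x|} with κ = mg/ℏ² = 2.900.
P(|x| < d) = ∫_{−d}^{d} κ e^{−2κ|x|} dx = 1 − e^{−2κd} = 1 − e^{−3.196} = 0.9591.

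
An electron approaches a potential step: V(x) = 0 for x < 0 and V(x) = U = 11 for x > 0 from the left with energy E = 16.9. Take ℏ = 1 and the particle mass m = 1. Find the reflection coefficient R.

R = 0.0661

The wavenumbers are k₁ = √(2mE)/ℏ = 5.814 on the left and k₂ = √(2m(E − U))/ℏ = 3.435 on the right.
Matching ψ and ψ′ at x = 0 gives r = (k₁ − k₂)/(k₁ + k₂), so R = r² = 0.06614 and T = 1 − R = 0.9339.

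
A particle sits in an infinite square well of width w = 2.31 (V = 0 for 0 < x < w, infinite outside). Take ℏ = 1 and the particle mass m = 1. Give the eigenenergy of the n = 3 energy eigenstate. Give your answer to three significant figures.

E = 8.32

The infinite-well eigenfunctions ψ_n = √(2/w) sin(nπx/w) vanish at both walls, giving E_n = n²π²ℏ²/(2mw²).
E_3 = 3² × π² / (2 × 1 × 2.31²) = 8.323.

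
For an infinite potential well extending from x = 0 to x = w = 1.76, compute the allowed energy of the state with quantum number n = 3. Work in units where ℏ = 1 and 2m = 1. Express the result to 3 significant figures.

Requiring ψ(0) = ψ(w) = 0 quantises k = nπ/w, hence E_n = ℏ²k²/2m = n²π²ℏ²/(2mw²).
E_3 = 3² × π² / (2 × 0.5 × 1.76²) = 28.68.

E = 28.7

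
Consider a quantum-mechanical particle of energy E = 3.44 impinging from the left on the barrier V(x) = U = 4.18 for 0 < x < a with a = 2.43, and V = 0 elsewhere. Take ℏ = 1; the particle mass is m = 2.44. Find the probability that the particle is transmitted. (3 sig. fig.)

E < U: inside the barrier ψ ∝ e^{±κx} with κ = √(2m(U − E))/ℏ = 1.900.
κa = 4.618, sinh(κa) = 50.63.
The exact tunnelling result is T⁻¹ = 1 + U² sinh²(κa) / [4E(U − E)] = 4399, so T = 0.000227.

T = 0.000227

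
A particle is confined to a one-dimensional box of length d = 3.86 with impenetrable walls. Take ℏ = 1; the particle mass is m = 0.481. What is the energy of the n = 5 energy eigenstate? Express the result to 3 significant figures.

The infinite-well eigenfunctions ψ_n = √(2/d) sin(nπx/d) vanish at both walls, giving E_n = n²π²ℏ²/(2md²).
E_5 = 5² × π² / (2 × 0.481 × 3.86²) = 17.21.

E = 17.2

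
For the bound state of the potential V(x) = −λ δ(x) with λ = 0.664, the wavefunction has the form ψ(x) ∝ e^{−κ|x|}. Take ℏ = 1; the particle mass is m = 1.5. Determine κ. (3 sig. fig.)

κ = 0.996

Integrate −(ℏ²/2m)ψ'' − λδ(x)ψ = Eψ from −ε to +ε: the ψ'' term gives ψ'(0⁺) − ψ'(0⁻) and the δ term gives −(2mλ/ℏ²)ψ(0).
With ψ ∝ e^{−κ|x|} this yields −2κ = −2mλ/ℏ², so κ = mλ/ℏ² = 0.9960.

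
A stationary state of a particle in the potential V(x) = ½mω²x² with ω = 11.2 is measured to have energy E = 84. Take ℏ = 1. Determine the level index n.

n = 7

Invert E_n = (n + ½)ℏω: n = E/ℏω − ½ = 7.000, so n = 7.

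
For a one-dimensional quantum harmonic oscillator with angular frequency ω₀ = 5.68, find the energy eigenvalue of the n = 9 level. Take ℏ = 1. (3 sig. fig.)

The oscillator eigenvalues are E_n = ℏω₀(n + ½), so E_9 = 5.68 × 9.5 = 53.96.

E = 54.0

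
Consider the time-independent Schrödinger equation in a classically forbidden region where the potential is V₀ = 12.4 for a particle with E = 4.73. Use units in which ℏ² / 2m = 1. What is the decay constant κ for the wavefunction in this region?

Since E < V₀ the TISE in this region is ψ'' = κ²ψ with κ = √(2m(V₀ − E))/ℏ.
κ = √(2 × 0.5 × 7.67) = 2.769.

κ = 2.77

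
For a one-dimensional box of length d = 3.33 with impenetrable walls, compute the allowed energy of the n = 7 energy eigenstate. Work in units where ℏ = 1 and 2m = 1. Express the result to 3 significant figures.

Requiring ψ(0) = ψ(d) = 0 quantises k = nπ/d, hence E_n = ℏ²k²/2m = n²π²ℏ²/(2md²).
E_7 = 7² × π² / (2 × 0.5 × 3.33²) = 43.61.

E = 43.6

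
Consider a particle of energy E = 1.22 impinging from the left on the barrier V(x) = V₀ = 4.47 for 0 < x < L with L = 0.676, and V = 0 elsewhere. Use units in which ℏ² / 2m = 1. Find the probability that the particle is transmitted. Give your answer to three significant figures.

T = 0.250

Since E < V₀ the interior solution is evanescent with decay constant κ = √(2m(V₀ − E))/ℏ = 1.803.
κL = 1.219, sinh(κL) = 1.544.
The exact tunnelling result is T⁻¹ = 1 + V₀² sinh²(κL) / [4E(V₀ − E)] = 4.002, so T = 0.250.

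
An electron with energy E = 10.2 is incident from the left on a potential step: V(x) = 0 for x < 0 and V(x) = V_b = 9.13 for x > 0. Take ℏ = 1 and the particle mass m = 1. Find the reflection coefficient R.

On each side the TISE gives plane waves with k = √(2m(E − V))/ℏ: k₁ = √(2·1·10.2) = 4.517, k₂ = √(2·1·1.07) = 1.463.
Continuity of ψ and ψ′ at the step yields the reflection amplitude r = (k₁ − k₂)/(k₁ + k₂) = 0.5107; thus R = |r|² = 0.2608, T = 0.7392.

R = 0.261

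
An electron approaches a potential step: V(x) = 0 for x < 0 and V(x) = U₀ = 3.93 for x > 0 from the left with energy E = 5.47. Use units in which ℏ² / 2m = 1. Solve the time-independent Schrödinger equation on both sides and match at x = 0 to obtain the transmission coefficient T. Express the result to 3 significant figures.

T = 0.906

On each side the TISE gives plane waves with k = √(2m(E − V))/ℏ: k₁ = √(2·½·5.47) = 2.339, k₂ = √(2·½·1.54) = 1.241.
Matching ψ and ψ′ at x = 0 gives r = (k₁ − k₂)/(k₁ + k₂), so R = r² = 0.09405 and T = 1 − R = 0.9059.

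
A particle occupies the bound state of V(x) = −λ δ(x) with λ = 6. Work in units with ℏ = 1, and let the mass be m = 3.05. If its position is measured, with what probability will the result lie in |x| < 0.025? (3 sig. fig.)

P = 0.599

The normalised bound state is ψ = √κ e^{−κ|x|} with κ = mλ/ℏ² = 18.30.
P(|x| < d) = ∫_{−d}^{d} κ e^{−2κ|x|} dx = 1 − e^{−2κd} = 1 − e^{−0.9150} = 0.5995.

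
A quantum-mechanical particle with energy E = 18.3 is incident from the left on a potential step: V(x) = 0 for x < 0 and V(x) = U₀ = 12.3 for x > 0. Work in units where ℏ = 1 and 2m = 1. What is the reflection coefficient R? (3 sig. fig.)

R = 0.0739

On each side the TISE gives plane waves with k = √(2m(E − V))/ℏ: k₁ = √(2·½·18.3) = 4.278, k₂ = √(2·½·6) = 2.449.
Matching ψ and ψ′ at x = 0 gives r = (k₁ − k₂)/(k₁ + k₂), so R = r² = 0.07386 and T = 1 − R = 0.9261.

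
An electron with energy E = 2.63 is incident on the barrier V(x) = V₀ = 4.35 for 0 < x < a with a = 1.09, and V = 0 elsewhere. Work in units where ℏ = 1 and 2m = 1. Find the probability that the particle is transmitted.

T = 0.198

E < V₀: inside the barrier ψ ∝ e^{±κx} with κ = √(2m(V₀ − E))/ℏ = 1.311.
κa = 1.430, sinh(κa) = 1.969.
Matching ψ, ψ′ at both faces gives T = [1 + V₀² sinh²(κa) / (4E(V₀ − E))]⁻¹ = 1/5.053 = 0.198.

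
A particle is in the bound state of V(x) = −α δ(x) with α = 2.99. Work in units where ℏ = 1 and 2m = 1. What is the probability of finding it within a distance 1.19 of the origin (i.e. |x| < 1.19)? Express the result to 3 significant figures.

The normalised bound state is ψ = √κ e^{−κ|x|} with κ = mα/ℏ² = 1.495.
P(|x| < d) = ∫_{−d}^{d} κ e^{−2κ|x|} dx = 1 − e^{−2κd} = 1 − e^{−3.558} = 0.9715.

P = 0.972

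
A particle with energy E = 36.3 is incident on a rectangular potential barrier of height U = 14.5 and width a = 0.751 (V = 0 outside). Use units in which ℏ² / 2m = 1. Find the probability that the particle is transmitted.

T = 0.992

E > U: inside the barrier k₂ = √(2m(E − U))/ℏ = 4.669, k₂a = 3.506.
Matching at both interfaces gives T⁻¹ = 1 + U² sin²(k₂a) / [4E(E − U)] = 1.008, hence T = 0.992.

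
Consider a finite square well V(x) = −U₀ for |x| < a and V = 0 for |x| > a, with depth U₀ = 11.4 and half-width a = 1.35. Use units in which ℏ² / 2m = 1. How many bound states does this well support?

N = 3

Define the well-strength parameter z₀ = (a/ℏ)√(2mU₀) = 1.35 × √(2·0.5·11.4) = 4.558.
The even/odd transcendental equations gain one root per π/2 in z₀, giving N = 1 + ⌊2z₀/π⌋ = 1 + ⌊2.902⌋ = 3.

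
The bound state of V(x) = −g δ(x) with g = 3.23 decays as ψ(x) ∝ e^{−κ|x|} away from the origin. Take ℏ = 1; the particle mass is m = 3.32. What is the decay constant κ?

Integrating the TISE across x = 0 gives the cusp condition ψ'(0⁺) − ψ'(0⁻) = −(2mg/ℏ²)ψ(0).
With ψ ∝ e^{−κ|x|} this yields −2κ = −2mg/ℏ², so κ = mg/ℏ² = 10.72.

κ = 10.7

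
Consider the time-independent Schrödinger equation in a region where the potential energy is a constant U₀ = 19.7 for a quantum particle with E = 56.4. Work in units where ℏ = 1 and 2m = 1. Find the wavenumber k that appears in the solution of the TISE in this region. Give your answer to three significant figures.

k = 6.06

With E > U₀ the solution is oscillatory, ψ ∝ e^{±ikx} with k = √(2m(E − U₀))/ℏ.
k = √(2 × 0.5 × 36.7) = 6.058.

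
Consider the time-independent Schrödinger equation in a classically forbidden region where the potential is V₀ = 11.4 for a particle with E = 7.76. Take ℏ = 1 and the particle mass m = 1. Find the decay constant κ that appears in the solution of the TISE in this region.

Since E < V₀ the TISE in this region is ψ'' = κ²ψ with κ = √(2m(V₀ − E))/ℏ.
κ = √(2 × 1 × 3.64) = 2.698.

κ = 2.70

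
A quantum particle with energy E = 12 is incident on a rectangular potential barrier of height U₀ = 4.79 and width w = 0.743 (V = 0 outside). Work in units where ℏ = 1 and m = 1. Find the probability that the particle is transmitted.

T = 0.993

E > U₀: inside the barrier k₂ = √(2m(E − U₀))/ℏ = 3.797, k₂w = 2.821.
T = [1 + U₀² sin²(k₂w) / (4E(E − U₀))]⁻¹ = 1/1.007 = 0.993.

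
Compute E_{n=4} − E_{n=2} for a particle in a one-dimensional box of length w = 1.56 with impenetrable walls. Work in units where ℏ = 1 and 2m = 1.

E_n = n²π²ℏ²/(2mw²), so ΔE = (4² − 2²) π²ℏ²/(2mw²).
ΔE = 12 × π² / (2 × 0.5 × 1.56²) = 48.67.

ΔE = 48.7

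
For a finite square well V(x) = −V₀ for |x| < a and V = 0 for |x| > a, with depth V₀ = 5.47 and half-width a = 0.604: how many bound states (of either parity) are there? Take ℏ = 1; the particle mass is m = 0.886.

The dimensionless depth is z₀ = a√(2mV₀)/ℏ = 0.604 × √(9.693) = 1.880.
The even/odd transcendental equations gain one root per π/2 in z₀, giving N = 1 + ⌊2z₀/π⌋ = 1 + ⌊1.197⌋ = 2.

N = 2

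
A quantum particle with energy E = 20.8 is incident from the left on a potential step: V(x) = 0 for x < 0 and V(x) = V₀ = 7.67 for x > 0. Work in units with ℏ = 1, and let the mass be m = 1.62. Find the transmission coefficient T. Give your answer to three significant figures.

On each side the TISE gives plane waves with k = √(2m(E − V))/ℏ: k₁ = √(2·1.62·20.8) = 8.209, k₂ = √(2·1.62·13.13) = 6.522.
Matching ψ and ψ′ at x = 0 gives r = (k₁ − k₂)/(k₁ + k₂), so R = r² = 0.01311 and T = 1 − R = 0.9869.

T = 0.987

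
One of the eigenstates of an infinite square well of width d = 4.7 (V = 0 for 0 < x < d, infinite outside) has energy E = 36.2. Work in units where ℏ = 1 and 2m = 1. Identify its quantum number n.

n = 9

For an infinite well E_n = n²π²ℏ²/(2md²), so n = (d/πℏ)√(2mE).
n = (4.7/π) × √(2 × 0.5 × 36.2) = 9.001 → n = 9.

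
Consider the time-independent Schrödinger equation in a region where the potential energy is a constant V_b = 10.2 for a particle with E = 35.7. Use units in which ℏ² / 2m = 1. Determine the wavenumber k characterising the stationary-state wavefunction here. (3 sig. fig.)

k = 5.05

With E > V_b the solution is oscillatory, ψ ∝ e^{±ikx} with k = √(2m(E − V_b))/ℏ.
k = √(2 × 0.5 × 25.5) = 5.050.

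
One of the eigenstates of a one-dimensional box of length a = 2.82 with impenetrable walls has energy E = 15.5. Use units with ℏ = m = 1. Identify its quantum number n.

For an infinite well E_n = n²π²ℏ²/(2ma²), so n = (a/πℏ)√(2mE).
n = (2.82/π) × √(2 × 1 × 15.5) = 4.998 → n = 5.

n = 5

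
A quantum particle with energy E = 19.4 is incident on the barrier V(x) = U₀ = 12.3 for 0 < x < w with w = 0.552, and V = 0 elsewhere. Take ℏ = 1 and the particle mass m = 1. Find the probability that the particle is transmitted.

T = 0.827

Above the barrier the interior wavenumber is k₂ = √(2m(E − U₀))/ℏ = 3.768, giving phase k₂w = 2.080.
T = [1 + U₀² sin²(k₂w) / (4E(E − U₀))]⁻¹ = 1/1.209 = 0.827.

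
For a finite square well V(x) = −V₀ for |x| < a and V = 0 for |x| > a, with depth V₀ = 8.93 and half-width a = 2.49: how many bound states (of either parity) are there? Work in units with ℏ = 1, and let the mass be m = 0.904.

N = 7

Define the well-strength parameter z₀ = (a/ℏ)√(2mV₀) = 2.49 × √(2·0.904·8.93) = 10.01.
The even/odd transcendental equations gain one root per π/2 in z₀, giving N = 1 + ⌊2z₀/π⌋ = 1 + ⌊6.369⌋ = 7.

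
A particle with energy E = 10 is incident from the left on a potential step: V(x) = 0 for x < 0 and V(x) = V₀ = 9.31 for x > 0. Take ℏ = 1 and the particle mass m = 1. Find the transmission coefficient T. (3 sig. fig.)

T = 0.659

On each side the TISE gives plane waves with k = √(2m(E − V))/ℏ: k₁ = √(2·1·10) = 4.472, k₂ = √(2·1·0.69) = 1.175.
Continuity of ψ and ψ′ at the step yields the reflection amplitude r = (k₁ − k₂)/(k₁ + k₂) = 0.5839; thus R = |r|² = 0.3410, T = 0.6590.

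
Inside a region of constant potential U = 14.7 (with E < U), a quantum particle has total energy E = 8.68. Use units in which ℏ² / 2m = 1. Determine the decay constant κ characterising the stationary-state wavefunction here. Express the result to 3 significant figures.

Since E < U the TISE in this region is ψ'' = κ²ψ with κ = √(2m(U − E))/ℏ.
κ = √(2 × 0.5 × 6.02) = 2.454.

κ = 2.45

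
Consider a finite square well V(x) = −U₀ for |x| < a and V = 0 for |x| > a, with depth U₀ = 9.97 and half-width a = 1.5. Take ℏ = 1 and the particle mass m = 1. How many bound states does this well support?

N = 5

Define the well-strength parameter z₀ = (a/ℏ)√(2mU₀) = 1.5 × √(2·1·9.97) = 6.698.
A new bound state (alternating even/odd) appears each time z₀ passes a multiple of π/2, so N = ⌊2z₀/π⌋ + 1 = ⌊4.264⌋ + 1 = 5.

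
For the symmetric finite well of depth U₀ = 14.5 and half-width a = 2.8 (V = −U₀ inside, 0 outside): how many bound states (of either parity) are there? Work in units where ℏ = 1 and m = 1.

N = 10

Define the well-strength parameter z₀ = (a/ℏ)√(2mU₀) = 2.8 × √(2·1·14.5) = 15.08.
The even/odd transcendental equations gain one root per π/2 in z₀, giving N = 1 + ⌊2z₀/π⌋ = 1 + ⌊9.599⌋ = 10.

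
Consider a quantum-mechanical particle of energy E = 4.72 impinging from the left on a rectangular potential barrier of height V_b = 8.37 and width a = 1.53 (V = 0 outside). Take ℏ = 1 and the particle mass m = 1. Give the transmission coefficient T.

T = 0.00101

E < V_b: inside the barrier ψ ∝ e^{±κx} with κ = √(2m(V_b − E))/ℏ = 2.702.
κa = 4.134, sinh(κa) = 31.20.
The exact tunnelling result is T⁻¹ = 1 + V_b² sinh²(κa) / [4E(V_b − E)] = 990.6, so T = 0.00101.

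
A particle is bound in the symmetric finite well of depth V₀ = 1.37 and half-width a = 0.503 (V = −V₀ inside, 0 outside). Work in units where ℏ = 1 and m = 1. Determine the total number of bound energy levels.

Define the well-strength parameter z₀ = (a/ℏ)√(2mV₀) = 0.503 × √(2·1·1.37) = 0.8326.
The even/odd transcendental equations gain one root per π/2 in z₀, giving N = 1 + ⌊2z₀/π⌋ = 1 + ⌊0.5301⌋ = 1.

N = 1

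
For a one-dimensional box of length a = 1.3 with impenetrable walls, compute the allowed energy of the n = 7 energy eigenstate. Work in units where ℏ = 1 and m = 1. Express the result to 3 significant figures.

Requiring ψ(0) = ψ(a) = 0 quantises k = nπ/a, hence E_n = ℏ²k²/2m = n²π²ℏ²/(2ma²).
E_7 = 7² × π² / (2 × 1 × 1.3²) = 143.1.

E = 143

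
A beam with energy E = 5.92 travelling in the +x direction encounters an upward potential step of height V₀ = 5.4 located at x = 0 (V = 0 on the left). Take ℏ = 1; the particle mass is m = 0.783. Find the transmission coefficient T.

T = 0.705

On each side the TISE gives plane waves with k = √(2m(E − V))/ℏ: k₁ = √(2·0.783·5.92) = 3.045, k₂ = √(2·0.783·0.52) = 0.9024.
Continuity of ψ and ψ′ at the step yields the reflection amplitude r = (k₁ − k₂)/(k₁ + k₂) = 0.5428; thus R = |r|² = 0.2946, T = 0.7054.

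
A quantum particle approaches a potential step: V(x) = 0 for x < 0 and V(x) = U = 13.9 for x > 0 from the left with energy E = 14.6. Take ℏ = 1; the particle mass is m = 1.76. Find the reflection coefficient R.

R = 0.411

On each side the TISE gives plane waves with k = √(2m(E − V))/ℏ: k₁ = √(2·1.76·14.6) = 7.169, k₂ = √(2·1.76·0.7) = 1.570.
Continuity of ψ and ψ′ at the step yields the reflection amplitude r = (k₁ − k₂)/(k₁ + k₂) = 0.6407; thus R = |r|² = 0.4105, T = 0.5895.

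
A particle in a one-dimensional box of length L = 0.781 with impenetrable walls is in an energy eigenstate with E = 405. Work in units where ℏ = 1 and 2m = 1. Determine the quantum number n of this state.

For an infinite well E_n = n²π²ℏ²/(2mL²), so n = (L/πℏ)√(2mE).
n = (0.781/π) × √(2 × 0.5 × 405) = 5.003 → n = 5.

n = 5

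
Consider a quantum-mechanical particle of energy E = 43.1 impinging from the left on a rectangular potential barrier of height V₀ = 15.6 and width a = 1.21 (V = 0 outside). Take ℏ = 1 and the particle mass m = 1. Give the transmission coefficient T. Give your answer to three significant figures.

T = 0.990

Above the barrier the interior wavenumber is k₂ = √(2m(E − V₀))/ℏ = 7.416, giving phase k₂a = 8.974.
Matching at both interfaces gives T⁻¹ = 1 + V₀² sin²(k₂a) / [4E(E − V₀)] = 1.010, hence T = 0.990.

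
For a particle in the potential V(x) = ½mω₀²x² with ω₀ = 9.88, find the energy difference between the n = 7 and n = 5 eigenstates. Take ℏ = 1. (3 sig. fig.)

ΔE = 19.8

E_n = ℏω₀(n + ½), so ΔE = (7 − 5) ℏω₀ = 2 × 9.88 = 19.76.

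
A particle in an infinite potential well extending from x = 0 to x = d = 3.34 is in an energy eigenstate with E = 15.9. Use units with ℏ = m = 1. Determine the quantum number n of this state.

For an infinite well E_n = n²π²ℏ²/(2md²), so n = (d/πℏ)√(2mE).
n = (3.34/π) × √(2 × 1 × 15.9) = 5.995 → n = 6.

n = 6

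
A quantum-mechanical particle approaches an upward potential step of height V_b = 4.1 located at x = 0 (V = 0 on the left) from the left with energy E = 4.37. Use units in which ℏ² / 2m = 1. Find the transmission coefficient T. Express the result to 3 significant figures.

T = 0.638

On each side the TISE gives plane waves with k = √(2m(E − V))/ℏ: k₁ = √(2·½·4.37) = 2.090, k₂ = √(2·½·0.27) = 0.5196.
Matching ψ and ψ′ at x = 0 gives r = (k₁ − k₂)/(k₁ + k₂), so R = r² = 0.3622 and T = 1 − R = 0.6378.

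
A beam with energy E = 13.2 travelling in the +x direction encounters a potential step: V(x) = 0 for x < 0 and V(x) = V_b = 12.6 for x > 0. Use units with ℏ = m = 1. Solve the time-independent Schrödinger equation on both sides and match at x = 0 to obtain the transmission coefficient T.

T = 0.579

The wavenumbers are k₁ = √(2mE)/ℏ = 5.138 on the left and k₂ = √(2m(E − V_b))/ℏ = 1.095 on the right.
Matching ψ and ψ′ at x = 0 gives r = (k₁ − k₂)/(k₁ + k₂), so R = r² = 0.4206 and T = 1 − R = 0.5794.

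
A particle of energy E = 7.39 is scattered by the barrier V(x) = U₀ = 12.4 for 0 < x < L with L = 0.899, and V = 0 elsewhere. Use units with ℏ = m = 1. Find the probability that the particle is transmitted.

T = 0.0129

E < U₀: inside the barrier ψ ∝ e^{±κx} with κ = √(2m(U₀ − E))/ℏ = 3.165.
κL = 2.846, sinh(κL) = 8.578.
The exact tunnelling result is T⁻¹ = 1 + U₀² sinh²(κL) / [4E(U₀ − E)] = 77.40, so T = 0.0129.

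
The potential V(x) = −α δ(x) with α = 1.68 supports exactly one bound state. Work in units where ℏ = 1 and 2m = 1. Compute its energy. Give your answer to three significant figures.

E = -0.706

The bound state is ψ(x) = √κ e^{−κ|x|}. The derivative jump ψ'(0⁺) − ψ'(0⁻) = −(2mα/ℏ²)ψ(0) fixes κ = mα/ℏ² = 0.8400.
Then E = −ℏ²κ²/(2m) = −mα²/(2ℏ²) = -0.7056.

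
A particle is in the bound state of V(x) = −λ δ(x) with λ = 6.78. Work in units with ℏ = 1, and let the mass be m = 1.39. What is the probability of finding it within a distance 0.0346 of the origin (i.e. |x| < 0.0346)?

P = 0.479

The normalised bound state is ψ = √κ e^{−κ|x|} with κ = mλ/ℏ² = 9.424.
P(|x| < d) = ∫_{−d}^{d} κ e^{−2κ|x|} dx = 1 − e^{−2κd} = 1 − e^{−0.6522} = 0.4791.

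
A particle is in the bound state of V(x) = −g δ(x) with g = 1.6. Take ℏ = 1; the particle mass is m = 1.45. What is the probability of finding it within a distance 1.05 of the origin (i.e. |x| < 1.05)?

P = 0.992

The normalised bound state is ψ = √κ e^{−κ|x|} with κ = mg/ℏ² = 2.320.
P(|x| < d) = ∫_{−d}^{d} κ e^{−2κ|x|} dx = 1 − e^{−2κd} = 1 − e^{−4.872} = 0.9923.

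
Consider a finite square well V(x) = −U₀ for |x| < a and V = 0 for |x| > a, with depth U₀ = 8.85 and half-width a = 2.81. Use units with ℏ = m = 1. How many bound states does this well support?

N = 8

Define the well-strength parameter z₀ = (a/ℏ)√(2mU₀) = 2.81 × √(2·1·8.85) = 11.82.
A new bound state (alternating even/odd) appears each time z₀ passes a multiple of π/2, so N = ⌊2z₀/π⌋ + 1 = ⌊7.526⌋ + 1 = 8.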